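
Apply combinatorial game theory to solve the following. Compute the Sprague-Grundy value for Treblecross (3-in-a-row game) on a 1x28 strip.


Treblecross: place X on empty cells; 3-in-a-row wins.
Playing within two cells of an existing X lets the opponent win at once, so sensible play treats the cells i-2..i+2 around each X as dead. The player left with no safe cell loses, so this is a normal-play take-away game on strips of safe cells.
Placing X at cell i (0-indexed) of a strip of k safe cells leaves independent strips of sizes max(0, i-2) and max(0, k-i-3). Hence G(k) = mex{ G(max(0,i-2)) XOR G(max(0,k-i-3)) : 0 <= i < k }, with G(0) = 0.
G(1): splits (0,0):0^0=0 -> mex({0}) = 1
G(2): splits (0,0):0^0=0 -> mex({0}) = 1
G(3): splits (0,0):0^0=0 -> mex({0}) = 1
G(4): splits (0,1):0^1=1 (0,0):0^0=0 -> mex({0, 1}) = 2
G(5): splits (0,2):0^1=1 (0,1):0^1=1 (0,0):0^0=0 -> mex({0, 1}) = 2
G(6) = mex({1}) = 0
G(7) = mex({0, 1, 2}) = 3
G(8) = mex({0, 1, 2}) = 3
G(9) = mex({0, 2}) = 1
G(10) = mex({0, 2, 3}) = 1
G(11) = mex({0, 3}) = 1
G(12) = mex({1, 3}) = 0
G(13) = mex({0, 1, 2, 3}) = 4
G(14) = mex({0, 1, 2}) = 3
G(15) = mex({0, 1, 2}) = 3
G(16) = mex({0, 1, 2, 4}) = 3
G(17) = mex({0, 1, 3, 4}) = 2
G(18) = mex({0, 1, 3, 4}) = 2
G(19) = mex({0, 1, 3, 5}) = 2
G(20) = mex({0, 1, 2, 3, 5}) = 4
G(21) = mex({0, 1, 2, 3, 5}) = 4
G(22) = mex({1, 2, 6}) = 0
G(23) = mex({0, 1, 2, 3, 4, 6}) = 5
G(24) = mex({0, 1, 2, 3, 4}) = 5
G(25) = mex({0, 1, 3, 4, 7}) = 2
G(26) = mex({0, 1, 3, 4, 5, 7}) = 2
G(27) = mex({0, 1, 3, 5}) = 2
G(28) = mex({0, 1, 2, 5}) = 3
Therefore G(28) = 3.

3


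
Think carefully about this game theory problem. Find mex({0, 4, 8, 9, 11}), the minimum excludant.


Set = {0, 4, 8, 9, 11}
0 is in the set.
1 is NOT in the set. This is the mex.
mex = 1

1


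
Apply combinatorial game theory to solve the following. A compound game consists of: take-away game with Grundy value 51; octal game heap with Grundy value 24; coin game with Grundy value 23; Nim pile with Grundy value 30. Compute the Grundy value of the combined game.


By the Sprague-Grundy theorem, the Grundy value of a sum of games is the XOR of individual Grundy values.
take-away game: Grundy value = 51. Running XOR: 0 XOR 51 = 51
octal game heap: Grundy value = 24. Running XOR: 51 XOR 24 = 43
coin game: Grundy value = 23. Running XOR: 43 XOR 23 = 60
Nim pile: Grundy value = 30. Running XOR: 60 XOR 30 = 34
The combined Grundy value is 34.

34


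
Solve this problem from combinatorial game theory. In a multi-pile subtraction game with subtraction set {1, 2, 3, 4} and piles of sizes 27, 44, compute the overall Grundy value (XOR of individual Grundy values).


Subtraction set: {1, 2, 3, 4}
For this subtraction set, G(n) = n mod 5 (period = max + 1 = 5).
Pile 1 (size 27): G(27) = 27 mod 5 = 2
Pile 2 (size 44): G(44) = 44 mod 5 = 4
Total Grundy value = XOR of all: 2 XOR 4 = 6

6


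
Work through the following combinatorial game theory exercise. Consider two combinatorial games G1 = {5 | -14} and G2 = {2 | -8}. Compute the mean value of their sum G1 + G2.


G1 = {5 | -14}, G2 = {2 | -8}
Each is a switch {a | b} with numbers a > b; its mean value is (a + b)/2, and mean value is additive over game sums: m(G1 + G2) = m(G1) + m(G2).
Mean of G1 = (5 + (-14))/2 = -9/2 = -9/2
Mean of G2 = (2 + (-8))/2 = -6/2 = -3
Mean of G1 + G2 = -9/2 + -3 = -15/2

-15/2


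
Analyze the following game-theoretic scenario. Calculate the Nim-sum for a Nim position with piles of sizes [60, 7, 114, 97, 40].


We need the XOR (exclusive or) of all pile sizes.
After XOR-ing pile 1 (size 60): 0 XOR 60 = 60
After XOR-ing pile 2 (size 7): 60 XOR 7 = 59
After XOR-ing pile 3 (size 114): 59 XOR 114 = 73
After XOR-ing pile 4 (size 97): 73 XOR 97 = 40
After XOR-ing pile 5 (size 40): 40 XOR 40 = 0
The Nim-value of this position is 0.

0


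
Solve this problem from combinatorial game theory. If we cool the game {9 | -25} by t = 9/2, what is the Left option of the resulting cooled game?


Original game: {9 | -25} (a switch {a | b} with a > b).
Cooling by t (for t below the temperature (a - b)/2 = 17) taxes each move by t: {a | b} cooled by t is {a - t | b + t}.
Cooling amount: t = 9/2
Cooled Left option: 9 - 9/2 = 9/2
Cooled Right option: -25 + 9/2 = -41/2
Cooled game: {9/2 | -41/2}
Left option = 9/2

9/2


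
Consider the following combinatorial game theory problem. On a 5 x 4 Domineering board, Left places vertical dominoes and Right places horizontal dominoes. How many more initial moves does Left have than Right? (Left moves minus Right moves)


Board is 5 x 4 (rows x cols).
Left (vertical) placements: (rows-1) * cols = 4 * 4 = 16
Right (horizontal) placements: rows * (cols-1) = 5 * 3 = 15
Advantage = Left - Right = 16 - 15 = 1

1


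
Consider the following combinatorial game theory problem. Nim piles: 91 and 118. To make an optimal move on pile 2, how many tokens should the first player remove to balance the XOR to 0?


Piles: 91 and 118
Current XOR: 91 XOR 118 = 45 (non-zero, so this is an N-position).
To make the XOR zero, we need to find a move that balances the piles.
For pile 2 (size 118): target = 118 XOR 45 = 91
We reduce pile 2 from 118 to 91.
Tokens removed: 118 - 91 = 27
Verification: 91 XOR 91 = 0

27


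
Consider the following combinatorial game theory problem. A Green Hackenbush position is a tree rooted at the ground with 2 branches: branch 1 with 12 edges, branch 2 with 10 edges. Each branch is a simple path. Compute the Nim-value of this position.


The tree has 2 branches from the ground vertex.
In Green Hackenbush, the Nim-value of a simple path of length k is k.
Branch 1: length 12, Nim-value = 12
Branch 2: length 10, Nim-value = 10
Total Nim-value = XOR of all branch values:
0 XOR 12 = 12
12 XOR 10 = 6
Nim-value of the tree = 6

6


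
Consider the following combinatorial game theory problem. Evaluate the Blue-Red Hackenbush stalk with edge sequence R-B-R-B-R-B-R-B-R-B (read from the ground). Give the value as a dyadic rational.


Edges (from ground): R-B-R-B-R-B-R-B-R-B
By Berlekamp's sign-expansion rule, a Blue-Red Hackenbush stalk has the value of the surreal number whose sign sequence is the edge sequence with B -> + and R -> -.
Sign sequence: -+-+-+-+-+
Trace the sign expansion in the surreal number tree, starting from 0:
Edge 1: R (sign -) -> bounds (-inf, 0), value = -1
Edge 2: B (sign +) -> bounds (-1, 0), value = -1/2
Edge 3: R (sign -) -> bounds (-1, -1/2), value = -3/4
Edge 4: B (sign +) -> bounds (-3/4, -1/2), value = -5/8
Edge 5: R (sign -) -> bounds (-3/4, -5/8), value = -11/16
Edge 6: B (sign +) -> bounds (-11/16, -5/8), value = -21/32
Edge 7: R (sign -) -> bounds (-11/16, -21/32), value = -43/64
Edge 8: B (sign +) -> bounds (-43/64, -21/32), value = -85/128
Edge 9: R (sign -) -> bounds (-43/64, -85/128), value = -171/256
Edge 10: B (sign +) -> bounds (-171/256, -85/128), value = -341/512
Game value = -341/512

-341/512


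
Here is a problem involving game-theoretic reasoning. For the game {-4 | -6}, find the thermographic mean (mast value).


Game = {-4 | -6}, a switch {a | b} with numbers a > b.
Its thermograph has left wall a - t and right wall b + t, which meet at t = (a - b)/2, where both equal (a + b)/2. So the mast (mean value) is at (a + b)/2.
Mean = (-4 + (-6))/2 = -10/2 = -5

-5


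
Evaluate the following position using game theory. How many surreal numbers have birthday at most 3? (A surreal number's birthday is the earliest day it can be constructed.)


Day 0: {|} = 0 is born. Count = 1.
Day n: the number of surreal numbers born by day n is 2^(n+1) - 1.
By day 0: 2^1 - 1 = 1
By day 1: 2^2 - 1 = 3
By day 2: 2^3 - 1 = 7
By day 3: 2^4 - 1 = 15
By day 3: 15 surreal numbers.

15


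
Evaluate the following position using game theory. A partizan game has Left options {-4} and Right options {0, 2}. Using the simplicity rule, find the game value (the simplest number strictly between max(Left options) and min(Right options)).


Left options: {-4}, max = -4
Right options: {0, 2}, min = 0
All options are numbers and max(Left) < min(Right), so by the simplicity theorem the value is the simplest (earliest-born) number strictly between -4 and 0.
Integers -3 through -1 all lie strictly between -4 and 0.
Among integers, the simplest (lowest birthday = smallest |n|; 0 is born on day 0, +-n on day n) is -1.
No non-integer in the interval can be simpler: if x is a non-integer in the interval, then floor(x) or ceil(x) also lies in the interval (the interval contains an integer), and both are proper prefixes of x's sign expansion, i.e. born earlier. So the game value is -1.
Game value = -1

-1


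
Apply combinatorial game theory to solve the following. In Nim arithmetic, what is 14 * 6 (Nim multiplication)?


Nim multiplication is bilinear over XOR: (u XOR v) * w = (u*w) XOR (v*w).
So we split each operand into its bit components and XOR the pairwise Nim products.
14 = 2 + 4 + 8 (as XOR of powers of 2).
6 = 2 + 4 (as XOR of powers of 2).
Using the standard Nim-product table on single bits:
  2*2 = 3,   2*4 = 8,   2*8 = 12,
  4*4 = 6,   4*8 = 11,  8*8 = 13,
and  1*x = x (identity), k*l = l*k (commutative).
Pairwise Nim products:
  2 * 2 = 3
  2 * 4 = 8
  4 * 2 = 8
  4 * 4 = 6
  8 * 2 = 12
  8 * 4 = 11
XOR them: 3 XOR 8 XOR 8 XOR 6 XOR 12 XOR 11 = 2.
Result: 14 * 6 = 2 (in Nim).

2


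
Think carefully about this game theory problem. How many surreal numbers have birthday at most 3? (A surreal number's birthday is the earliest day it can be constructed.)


Day 0: {|} = 0 is born. Count = 1.
Day n: the number of surreal numbers born by day n is 2^(n+1) - 1.
By day 0: 2^1 - 1 = 1
By day 1: 2^2 - 1 = 3
By day 2: 2^3 - 1 = 7
By day 3: 2^4 - 1 = 15
By day 3: 15 surreal numbers.

15


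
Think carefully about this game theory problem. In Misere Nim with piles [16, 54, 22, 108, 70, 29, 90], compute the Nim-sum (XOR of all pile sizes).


We need the XOR (exclusive or) of all pile sizes.
After XOR-ing pile 1 (size 16): 0 XOR 16 = 16
After XOR-ing pile 2 (size 54): 16 XOR 54 = 38
After XOR-ing pile 3 (size 22): 38 XOR 22 = 48
After XOR-ing pile 4 (size 108): 48 XOR 108 = 92
After XOR-ing pile 5 (size 70): 92 XOR 70 = 26
After XOR-ing pile 6 (size 29): 26 XOR 29 = 7
After XOR-ing pile 7 (size 90): 7 XOR 90 = 93
The Nim-value of this position is 93.

93


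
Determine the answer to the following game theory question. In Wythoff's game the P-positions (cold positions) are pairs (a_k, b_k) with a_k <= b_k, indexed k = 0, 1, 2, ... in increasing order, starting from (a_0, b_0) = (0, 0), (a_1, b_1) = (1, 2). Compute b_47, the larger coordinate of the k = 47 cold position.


By Wythoff's theorem, a_k = floor(k * phi) and b_k = floor(k * phi^2) = a_k + k, where phi = (1 + sqrt(5))/2 is the golden ratio.
phi = (1 + sqrt(5))/2 = 1.618034
phi^2 = phi + 1 = 2.618034
k = 47
k * phi^2 = 47 * 2.618034 = 123.047597
b_47 = floor(k * phi^2) = 123 (check: a_47 + k = 76 + 47 = 123)

123


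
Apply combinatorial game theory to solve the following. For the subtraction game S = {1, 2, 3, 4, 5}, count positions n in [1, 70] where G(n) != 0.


Subtraction set S = {1, 2, 3, 4, 5}, so G(n) = n mod 6.
G(n) = 0 when n is a multiple of 6.
Multiples of 6 in [1, 70]: 11
N-positions (nonzero Grundy) = 70 - 11 = 59

59


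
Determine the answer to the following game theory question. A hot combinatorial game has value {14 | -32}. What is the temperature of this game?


The game is {14 | -32}, a switch {a | b} with numbers a > b.
Cooling {a | b} by t gives {a - t | b + t}, which stops being hot when a - t = b + t, i.e. at t = (a - b)/2. So the temperature of a switch is (a - b)/2.
Temperature = (Left option - Right option) / 2
= (14 - (-32)) / 2
= 46 / 2
= 23

23


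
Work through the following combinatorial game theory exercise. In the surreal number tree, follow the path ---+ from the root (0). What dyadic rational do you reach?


Sign expansion: ---+
Rule: track bounds (lo, hi), initially (-inf, +inf). On '+', the current value becomes lo and we move to the simplest number in (value, hi): value + 1 if hi = +inf, otherwise the midpoint (value + hi)/2. On '-', the current value becomes hi and we move to value - 1 if lo = -inf, otherwise the midpoint (lo + value)/2.
Start at 0.
Step 1: sign = -, move left. Bounds: (-inf, 0). Value = -1
Step 2: sign = -, move left. Bounds: (-inf, -1). Value = -2
Step 3: sign = -, move left. Bounds: (-inf, -2). Value = -3
Step 4: sign = +, move right. Bounds: (-3, -2). Value = -5/2
The surreal number with sign expansion ---+ is -5/2.

-5/2


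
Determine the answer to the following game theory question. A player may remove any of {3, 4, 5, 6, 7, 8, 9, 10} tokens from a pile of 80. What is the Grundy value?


The subtraction set is S = {3, 4, 5, 6, 7, 8, 9, 10}.
G(k) = mex{ G(k - s) : s in S, s <= k }. We compute iteratively: G(0) = 0.
G(1) = mex({}) = 0
G(2) = mex({}) = 0
G(3) = mex({0}) = 1
G(4) = mex({0}) = 1
G(5) = mex({0}) = 1
G(6) = mex({0, 1}) = 2
G(7) = mex({0, 1}) = 2
G(8) = mex({0, 1}) = 2
G(9) = mex({0, 1, 2}) = 3
G(10) = mex({0, 1, 2}) = 3
G(11) = mex({0, 1, 2}) = 3
G(12) = mex({0, 1, 2, 3}) = 4
G(13) = mex({1, 2, 3}) = 0
G(14) = mex({1, 2, 3}) = 0
G(15) = mex({1, 2, 3, 4}) = 0
G(16) = mex({0, 2, 3, 4}) = 1
G(17) = mex({0, 2, 3, 4}) = 1
G(18) = mex({0, 2, 3, 4}) = 1
G(19) = mex({0, 1, 3, 4}) = 2
G(20) = mex({0, 1, 3, 4}) = 2
G(21) = mex({0, 1, 3, 4}) = 2
G(22) = mex({0, 1, 2, 4}) = 3
Observe that G(13)..G(22) = 0, 0, 0, 1, 1, 1, 2, 2, 2, 3 repeats G(0)..G(9) = 0, 0, 0, 1, 1, 1, 2, 2, 2, 3.
For k >= max(S) = 10, G(k) is determined by the previous 10 values G(k-10)..G(k-1); a window of 10 consecutive values has recurred shifted by 13, so by induction G(k + 13) = G(k) for all k >= 0: the sequence is periodic from the start with period 13.
One period: G(0..12) = 0, 0, 0, 1, 1, 1, 2, 2, 2, 3, 3, 3, 4.
80 mod 13 = 2, so G(80) = G(2) = 0.

0


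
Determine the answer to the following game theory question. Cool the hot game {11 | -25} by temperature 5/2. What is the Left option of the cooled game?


Original game: {11 | -25} (a switch {a | b} with a > b).
Cooling by t (for t below the temperature (a - b)/2 = 18) taxes each move by t: {a | b} cooled by t is {a - t | b + t}.
Cooling amount: t = 5/2
Cooled Left option: 11 - 5/2 = 17/2
Cooled Right option: -25 + 5/2 = -45/2
Cooled game: {17/2 | -45/2}
Left option = 17/2

17/2


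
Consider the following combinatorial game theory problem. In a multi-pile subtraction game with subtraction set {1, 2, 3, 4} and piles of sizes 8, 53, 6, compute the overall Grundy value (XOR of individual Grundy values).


Subtraction set: {1, 2, 3, 4}
For this subtraction set, G(n) = n mod 5 (period = max + 1 = 5).
Pile 1 (size 8): G(8) = 8 mod 5 = 3
Pile 2 (size 53): G(53) = 53 mod 5 = 3
Pile 3 (size 6): G(6) = 6 mod 5 = 1
Total Grundy value = XOR of all: 3 XOR 3 XOR 1 = 1

1


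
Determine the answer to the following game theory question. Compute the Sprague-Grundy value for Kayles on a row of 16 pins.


Kayles: a move removes 1 or 2 adjacent pins from a contiguous row.
Removing pins from a row of k leaves two independent rows (a, b) with a + b = k - 1 (one pin) or a + b = k - 2 (two pins); an end removal gives a = 0.
By Sprague-Grundy, G(k) = mex{ G(a) XOR G(b) } over all these splits. G(0) = 0.
G(1): splits (0,0):0^0=0 -> mex({0}) = 1
G(2): splits (0,1):0^1=1 (0,0):0^0=0 -> mex({0, 1}) = 2
G(3): splits (0,2):0^2=2 (1,1):1^1=0 (0,1):0^1=1 -> mex({0, 1, 2}) = 3
G(4): splits (0,3):0^3=3 (1,2):1^2=3 (0,2):0^2=2 (1,1):1^1=0 -> mex({0, 2, 3}) = 1
G(5): splits (0,4):0^1=1 (1,3):1^3=2 (2,2):2^2=0 (0,3):0^3=3 (1,2):1^2=3 -> mex({0, 1, 2, 3}) = 4
G(6) = mex({0, 1, 2, 4}) = 3
G(7) = mex({0, 1, 3, 4, 5}) = 2
G(8) = mex({0, 2, 3, 5, 6}) = 1
G(9) = mex({0, 1, 2, 3, 6, 7}) = 4
G(10) = mex({0, 1, 3, 4, 5, 7}) = 2
G(11) = mex({0, 1, 2, 3, 4, 5}) = 6
G(12) = mex({0, 1, 2, 3, 5, 6, 7}) = 4
G(13) = mex({0, 2, 3, 4, 6, 7}) = 1
G(14) = mex({0, 1, 4, 5, 6, 7}) = 2
G(15) = mex({0, 1, 2, 3, 4, 5, 6}) = 7
G(16) = mex({0, 2, 3, 5, 6, 7}) = 1
Therefore G(16) = 1.

1


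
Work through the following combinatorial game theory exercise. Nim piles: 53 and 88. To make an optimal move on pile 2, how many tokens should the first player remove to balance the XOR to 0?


Piles: 53 and 88
Current XOR: 53 XOR 88 = 109 (non-zero, so this is an N-position).
To make the XOR zero, we need to find a move that balances the piles.
For pile 2 (size 88): target = 88 XOR 109 = 53
We reduce pile 2 from 88 to 53.
Tokens removed: 88 - 53 = 35
Verification: 53 XOR 53 = 0

35


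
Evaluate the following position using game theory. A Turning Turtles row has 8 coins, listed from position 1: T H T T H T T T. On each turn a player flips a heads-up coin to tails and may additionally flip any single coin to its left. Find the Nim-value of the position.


Coins: T H T T H T T T
Key fact: a single head at position k behaves exactly like a Nim heap of size k (turning it to T and optionally flipping a coin at j < k corresponds to moving the heap from k to j, or to 0), and heads combine as a disjunctive sum (two heads at the same place would cancel, matching j XOR j = 0). So the Nim-value is the XOR of the 1-indexed positions of the heads.
Face-up positions (1-indexed): [2, 5]
XOR 0 with 2: 0 XOR 2 = 2
XOR 2 with 5: 2 XOR 5 = 7
Nim-value = 7

7


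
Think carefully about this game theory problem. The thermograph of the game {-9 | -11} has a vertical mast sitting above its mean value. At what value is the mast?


Game = {-9 | -11}, a switch {a | b} with numbers a > b.
Its thermograph has left wall a - t and right wall b + t, which meet at t = (a - b)/2, where both equal (a + b)/2. So the mast (mean value) is at (a + b)/2.
Mean = (-9 + (-11))/2 = -20/2 = -10

-10


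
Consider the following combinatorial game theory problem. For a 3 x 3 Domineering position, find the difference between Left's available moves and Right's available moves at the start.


Board is 3 x 3 (rows x cols).
Left (vertical) placements: (rows-1) * cols = 2 * 3 = 6
Right (horizontal) placements: rows * (cols-1) = 3 * 2 = 6
Advantage = Left - Right = 6 - 6 = 0

0


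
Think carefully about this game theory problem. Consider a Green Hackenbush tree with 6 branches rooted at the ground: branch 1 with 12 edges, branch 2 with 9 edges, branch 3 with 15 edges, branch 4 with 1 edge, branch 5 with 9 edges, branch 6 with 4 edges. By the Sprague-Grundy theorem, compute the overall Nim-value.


The tree has 6 branches from the ground vertex.
In Green Hackenbush, the Nim-value of a simple path of length k is k.
Branch 1: length 12, Nim-value = 12
Branch 2: length 9, Nim-value = 9
Branch 3: length 15, Nim-value = 15
Branch 4: length 1, Nim-value = 1
Branch 5: length 9, Nim-value = 9
Branch 6: length 4, Nim-value = 4
Total Nim-value = XOR of all branch values:
0 XOR 12 = 12
12 XOR 9 = 5
5 XOR 15 = 10
10 XOR 1 = 11
11 XOR 9 = 2
2 XOR 4 = 6
Nim-value of the tree = 6

6


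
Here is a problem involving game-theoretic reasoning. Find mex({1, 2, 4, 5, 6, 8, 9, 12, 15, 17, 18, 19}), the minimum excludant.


Set = {1, 2, 4, 5, 6, 8, 9, 12, 15, 17, 18, 19}
0 is NOT in the set. This is the mex.
mex = 0

0


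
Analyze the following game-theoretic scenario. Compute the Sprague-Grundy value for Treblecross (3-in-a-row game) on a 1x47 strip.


Treblecross: place X on empty cells; 3-in-a-row wins.
Playing within two cells of an existing X lets the opponent win at once, so sensible play treats the cells i-2..i+2 around each X as dead. The player left with no safe cell loses, so this is a normal-play take-away game on strips of safe cells.
Placing X at cell i (0-indexed) of a strip of k safe cells leaves independent strips of sizes max(0, i-2) and max(0, k-i-3). Hence G(k) = mex{ G(max(0,i-2)) XOR G(max(0,k-i-3)) : 0 <= i < k }, with G(0) = 0.
G(1): splits (0,0):0^0=0 -> mex({0}) = 1
G(2): splits (0,0):0^0=0 -> mex({0}) = 1
G(3): splits (0,0):0^0=0 -> mex({0}) = 1
G(4): splits (0,1):0^1=1 (0,0):0^0=0 -> mex({0, 1}) = 2
G(5): splits (0,2):0^1=1 (0,1):0^1=1 (0,0):0^0=0 -> mex({0, 1}) = 2
G(6) = mex({1}) = 0
G(7) = mex({0, 1, 2}) = 3
G(8) = mex({0, 1, 2}) = 3
G(9) = mex({0, 2}) = 1
G(10) = mex({0, 2, 3}) = 1
G(11) = mex({0, 3}) = 1
G(12) = mex({1, 3}) = 0
G(13) = mex({0, 1, 2, 3}) = 4
G(14) = mex({0, 1, 2}) = 3
G(15) = mex({0, 1, 2}) = 3
G(16) = mex({0, 1, 2, 4}) = 3
G(17) = mex({0, 1, 3, 4}) = 2
G(18) = mex({0, 1, 3, 4}) = 2
G(19) = mex({0, 1, 3, 5}) = 2
G(20) = mex({0, 1, 2, 3, 5}) = 4
G(21) = mex({0, 1, 2, 3, 5}) = 4
G(22) = mex({1, 2, 6}) = 0
G(23) = mex({0, 1, 2, 3, 4, 6}) = 5
G(24) = mex({0, 1, 2, 3, 4}) = 5
G(25) = mex({0, 1, 3, 4, 7}) = 2
G(26) = mex({0, 1, 3, 4, 5, 7}) = 2
G(27) = mex({0, 1, 3, 5}) = 2
G(28) = mex({0, 1, 2, 5}) = 3
G(29) = mex({0, 1, 2, 4, 5, 6}) = 3
G(30) = mex({1, 2, 4, 6}) = 0
G(31) = mex({0, 1, 2, 3, 4, 6}) = 5
G(32) = mex({1, 2, 3, 4, 7}) = 0
G(33) = mex({0, 3, 7}) = 1
G(34) = mex({0, 2, 3, 5, 7}) = 1
G(35) = mex({0, 2, 3, 5, 6}) = 1
G(36) = mex({0, 1, 2, 5, 6}) = 3
G(37) = mex({0, 1, 2, 4, 5, 6}) = 3
G(38) = mex({0, 1, 2, 4}) = 3
G(39) = mex({0, 1, 2, 3, 4, 7}) = 5
G(40) = mex({0, 1, 2, 3, 4, 5, 7}) = 6
G(41) = mex({0, 1, 2, 3, 5, 7}) = 4
G(42) = mex({0, 1, 2, 3, 5, 6, 7}) = 4
G(43) = mex({0, 2, 3, 5, 6}) = 1
G(44) = mex({1, 2, 3, 4, 5, 6}) = 0
G(45) = mex({0, 1, 2, 3, 4, 6, 7}) = 5
G(46) = mex({0, 1, 2, 3, 4, 7}) = 5
G(47) = mex({0, 1, 2, 3, 4, 5, 7}) = 6
Therefore G(47) = 6.

6


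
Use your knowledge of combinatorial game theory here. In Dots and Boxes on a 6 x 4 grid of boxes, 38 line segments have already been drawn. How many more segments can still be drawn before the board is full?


Grid: 6 x 4 boxes, i.e. 7 rows and 5 columns of dots.
Horizontal edges: (rows + 1) * cols = 7 * 4 = 28
Vertical edges: rows * (cols + 1) = 6 * 5 = 30
Total edges: 28 + 30 = 58
Edges drawn: 38
Remaining: 58 - 38 = 20

20


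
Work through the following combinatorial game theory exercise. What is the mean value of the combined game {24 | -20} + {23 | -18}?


G1 = {24 | -20}, G2 = {23 | -18}
Each is a switch {a | b} with numbers a > b; its mean value is (a + b)/2, and mean value is additive over game sums: m(G1 + G2) = m(G1) + m(G2).
Mean of G1 = (24 + (-20))/2 = 4/2 = 2
Mean of G2 = (23 + (-18))/2 = 5/2 = 5/2
Mean of G1 + G2 = 2 + 5/2 = 9/2

9/2


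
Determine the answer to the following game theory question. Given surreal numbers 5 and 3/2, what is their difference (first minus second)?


x = 5, y = 3/2
Converting to common denominator: 2
x = 10/2, y = 3/2
x - y = 5 - 3/2 = 7/2

7/2


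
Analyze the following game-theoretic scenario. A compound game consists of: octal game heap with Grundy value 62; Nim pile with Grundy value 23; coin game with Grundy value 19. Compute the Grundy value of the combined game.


By the Sprague-Grundy theorem, the Grundy value of a sum of games is the XOR of individual Grundy values.
octal game heap: Grundy value = 62. Running XOR: 0 XOR 62 = 62
Nim pile: Grundy value = 23. Running XOR: 62 XOR 23 = 41
coin game: Grundy value = 19. Running XOR: 41 XOR 19 = 58
The combined Grundy value is 58.

58


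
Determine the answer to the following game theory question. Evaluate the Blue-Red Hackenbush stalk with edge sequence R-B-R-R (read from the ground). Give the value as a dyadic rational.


Edges (from ground): R-B-R-R
By Berlekamp's sign-expansion rule, a Blue-Red Hackenbush stalk has the value of the surreal number whose sign sequence is the edge sequence with B -> + and R -> -.
Sign sequence: -+--
Trace the sign expansion in the surreal number tree, starting from 0:
Edge 1: R (sign -) -> bounds (-inf, 0), value = -1
Edge 2: B (sign +) -> bounds (-1, 0), value = -1/2
Edge 3: R (sign -) -> bounds (-1, -1/2), value = -3/4
Edge 4: R (sign -) -> bounds (-1, -3/4), value = -7/8
Game value = -7/8

-7/8


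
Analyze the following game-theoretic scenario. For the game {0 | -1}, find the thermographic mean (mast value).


Game = {0 | -1}, a switch {a | b} with numbers a > b.
Its thermograph has left wall a - t and right wall b + t, which meet at t = (a - b)/2, where both equal (a + b)/2. So the mast (mean value) is at (a + b)/2.
Mean = (0 + (-1))/2 = -1/2 = -1/2

-1/2


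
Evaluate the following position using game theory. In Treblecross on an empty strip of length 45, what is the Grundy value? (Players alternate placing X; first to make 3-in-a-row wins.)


Treblecross: place X on empty cells; 3-in-a-row wins.
Playing within two cells of an existing X lets the opponent win at once, so sensible play treats the cells i-2..i+2 around each X as dead. The player left with no safe cell loses, so this is a normal-play take-away game on strips of safe cells.
Placing X at cell i (0-indexed) of a strip of k safe cells leaves independent strips of sizes max(0, i-2) and max(0, k-i-3). Hence G(k) = mex{ G(max(0,i-2)) XOR G(max(0,k-i-3)) : 0 <= i < k }, with G(0) = 0.
G(1): splits (0,0):0^0=0 -> mex({0}) = 1
G(2): splits (0,0):0^0=0 -> mex({0}) = 1
G(3): splits (0,0):0^0=0 -> mex({0}) = 1
G(4): splits (0,1):0^1=1 (0,0):0^0=0 -> mex({0, 1}) = 2
G(5): splits (0,2):0^1=1 (0,1):0^1=1 (0,0):0^0=0 -> mex({0, 1}) = 2
G(6) = mex({1}) = 0
G(7) = mex({0, 1, 2}) = 3
G(8) = mex({0, 1, 2}) = 3
G(9) = mex({0, 2}) = 1
G(10) = mex({0, 2, 3}) = 1
G(11) = mex({0, 3}) = 1
G(12) = mex({1, 3}) = 0
G(13) = mex({0, 1, 2, 3}) = 4
G(14) = mex({0, 1, 2}) = 3
G(15) = mex({0, 1, 2}) = 3
G(16) = mex({0, 1, 2, 4}) = 3
G(17) = mex({0, 1, 3, 4}) = 2
G(18) = mex({0, 1, 3, 4}) = 2
G(19) = mex({0, 1, 3, 5}) = 2
G(20) = mex({0, 1, 2, 3, 5}) = 4
G(21) = mex({0, 1, 2, 3, 5}) = 4
G(22) = mex({1, 2, 6}) = 0
G(23) = mex({0, 1, 2, 3, 4, 6}) = 5
G(24) = mex({0, 1, 2, 3, 4}) = 5
G(25) = mex({0, 1, 3, 4, 7}) = 2
G(26) = mex({0, 1, 3, 4, 5, 7}) = 2
G(27) = mex({0, 1, 3, 5}) = 2
G(28) = mex({0, 1, 2, 5}) = 3
G(29) = mex({0, 1, 2, 4, 5, 6}) = 3
G(30) = mex({1, 2, 4, 6}) = 0
G(31) = mex({0, 1, 2, 3, 4, 6}) = 5
G(32) = mex({1, 2, 3, 4, 7}) = 0
G(33) = mex({0, 3, 7}) = 1
G(34) = mex({0, 2, 3, 5, 7}) = 1
G(35) = mex({0, 2, 3, 5, 6}) = 1
G(36) = mex({0, 1, 2, 5, 6}) = 3
G(37) = mex({0, 1, 2, 4, 5, 6}) = 3
G(38) = mex({0, 1, 2, 4}) = 3
G(39) = mex({0, 1, 2, 3, 4, 7}) = 5
G(40) = mex({0, 1, 2, 3, 4, 5, 7}) = 6
G(41) = mex({0, 1, 2, 3, 5, 7}) = 4
G(42) = mex({0, 1, 2, 3, 5, 6, 7}) = 4
G(43) = mex({0, 2, 3, 5, 6}) = 1
G(44) = mex({1, 2, 3, 4, 5, 6}) = 0
G(45) = mex({0, 1, 2, 3, 4, 6, 7}) = 5
Therefore G(45) = 5.

5


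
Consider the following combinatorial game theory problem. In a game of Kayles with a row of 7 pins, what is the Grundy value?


Kayles: a move removes 1 or 2 adjacent pins from a contiguous row.
Removing pins from a row of k leaves two independent rows (a, b) with a + b = k - 1 (one pin) or a + b = k - 2 (two pins); an end removal gives a = 0.
By Sprague-Grundy, G(k) = mex{ G(a) XOR G(b) } over all these splits. G(0) = 0.
G(1): splits (0,0):0^0=0 -> mex({0}) = 1
G(2): splits (0,1):0^1=1 (0,0):0^0=0 -> mex({0, 1}) = 2
G(3): splits (0,2):0^2=2 (1,1):1^1=0 (0,1):0^1=1 -> mex({0, 1, 2}) = 3
G(4): splits (0,3):0^3=3 (1,2):1^2=3 (0,2):0^2=2 (1,1):1^1=0 -> mex({0, 2, 3}) = 1
G(5): splits (0,4):0^1=1 (1,3):1^3=2 (2,2):2^2=0 (0,3):0^3=3 (1,2):1^2=3 -> mex({0, 1, 2, 3}) = 4
G(6) = mex({0, 1, 2, 4}) = 3
G(7) = mex({0, 1, 3, 4, 5}) = 2
Therefore G(7) = 2.

2


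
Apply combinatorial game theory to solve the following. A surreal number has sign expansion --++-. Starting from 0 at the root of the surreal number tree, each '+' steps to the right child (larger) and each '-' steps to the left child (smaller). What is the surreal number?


Sign expansion: --++-
Rule: track bounds (lo, hi), initially (-inf, +inf). On '+', the current value becomes lo and we move to the simplest number in (value, hi): value + 1 if hi = +inf, otherwise the midpoint (value + hi)/2. On '-', the current value becomes hi and we move to value - 1 if lo = -inf, otherwise the midpoint (lo + value)/2.
Start at 0.
Step 1: sign = -, move left. Bounds: (-inf, 0). Value = -1
Step 2: sign = -, move left. Bounds: (-inf, -1). Value = -2
Step 3: sign = +, move right. Bounds: (-2, -1). Value = -3/2
Step 4: sign = +, move right. Bounds: (-3/2, -1). Value = -5/4
Step 5: sign = -, move left. Bounds: (-3/2, -5/4). Value = -11/8
The surreal number with sign expansion --++- is -11/8.

-11/8


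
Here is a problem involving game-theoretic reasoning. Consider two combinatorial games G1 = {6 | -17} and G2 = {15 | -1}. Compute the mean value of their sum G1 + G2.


G1 = {6 | -17}, G2 = {15 | -1}
Each is a switch {a | b} with numbers a > b; its mean value is (a + b)/2, and mean value is additive over game sums: m(G1 + G2) = m(G1) + m(G2).
Mean of G1 = (6 + (-17))/2 = -11/2 = -11/2
Mean of G2 = (15 + (-1))/2 = 14/2 = 7
Mean of G1 + G2 = -11/2 + 7 = 3/2

3/2


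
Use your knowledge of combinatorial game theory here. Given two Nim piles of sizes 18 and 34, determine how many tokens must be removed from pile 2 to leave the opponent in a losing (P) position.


Piles: 18 and 34
Current XOR: 18 XOR 34 = 48 (non-zero, so this is an N-position).
To make the XOR zero, we need to find a move that balances the piles.
For pile 2 (size 34): target = 34 XOR 48 = 18
We reduce pile 2 from 34 to 18.
Tokens removed: 34 - 18 = 16
Verification: 18 XOR 18 = 0

16


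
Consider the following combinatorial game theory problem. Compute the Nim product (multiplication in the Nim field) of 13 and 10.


Nim multiplication is bilinear over XOR: (u XOR v) * w = (u*w) XOR (v*w).
So we split each operand into its bit components and XOR the pairwise Nim products.
13 = 1 + 4 + 8 (as XOR of powers of 2).
10 = 2 + 8 (as XOR of powers of 2).
Using the standard Nim-product table on single bits:
  2*2 = 3,   2*4 = 8,   2*8 = 12,
  4*4 = 6,   4*8 = 11,  8*8 = 13,
and  1*x = x (identity), k*l = l*k (commutative).
Pairwise Nim products:
  1 * 2 = 2
  1 * 8 = 8
  4 * 2 = 8
  4 * 8 = 11
  8 * 2 = 12
  8 * 8 = 13
XOR them: 2 XOR 8 XOR 8 XOR 11 XOR 12 XOR 13 = 8.
Result: 13 * 10 = 8 (in Nim).

8


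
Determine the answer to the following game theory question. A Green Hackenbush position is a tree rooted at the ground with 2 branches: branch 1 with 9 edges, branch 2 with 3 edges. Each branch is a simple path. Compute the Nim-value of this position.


The tree has 2 branches from the ground vertex.
In Green Hackenbush, the Nim-value of a simple path of length k is k.
Branch 1: length 9, Nim-value = 9
Branch 2: length 3, Nim-value = 3
Total Nim-value = XOR of all branch values:
0 XOR 9 = 9
9 XOR 3 = 10
Nim-value of the tree = 10

10


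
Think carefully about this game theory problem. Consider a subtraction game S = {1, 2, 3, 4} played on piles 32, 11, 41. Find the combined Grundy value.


Subtraction set: {1, 2, 3, 4}
For this subtraction set, G(n) = n mod 5 (period = max + 1 = 5).
Pile 1 (size 32): G(32) = 32 mod 5 = 2
Pile 2 (size 11): G(11) = 11 mod 5 = 1
Pile 3 (size 41): G(41) = 41 mod 5 = 1
Total Grundy value = XOR of all: 2 XOR 1 XOR 1 = 2

2


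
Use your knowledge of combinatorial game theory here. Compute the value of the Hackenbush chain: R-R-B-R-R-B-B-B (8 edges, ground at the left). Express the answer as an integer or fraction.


Edges (from ground): R-R-B-R-R-B-B-B
By Berlekamp's sign-expansion rule, a Blue-Red Hackenbush stalk has the value of the surreal number whose sign sequence is the edge sequence with B -> + and R -> -.
Sign sequence: --+--+++
Trace the sign expansion in the surreal number tree, starting from 0:
Edge 1: R (sign -) -> bounds (-inf, 0), value = -1
Edge 2: R (sign -) -> bounds (-inf, -1), value = -2
Edge 3: B (sign +) -> bounds (-2, -1), value = -3/2
Edge 4: R (sign -) -> bounds (-2, -3/2), value = -7/4
Edge 5: R (sign -) -> bounds (-2, -7/4), value = -15/8
Edge 6: B (sign +) -> bounds (-15/8, -7/4), value = -29/16
Edge 7: B (sign +) -> bounds (-29/16, -7/4), value = -57/32
Edge 8: B (sign +) -> bounds (-57/32, -7/4), value = -113/64
Game value = -113/64

-113/64


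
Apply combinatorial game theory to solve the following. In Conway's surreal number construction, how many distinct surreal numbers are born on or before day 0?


Day 0: {|} = 0 is born. Count = 1.
Day n: the number of surreal numbers born by day n is 2^(n+1) - 1.
By day 0: 2^1 - 1 = 1
By day 0: 1 surreal numbers.

1


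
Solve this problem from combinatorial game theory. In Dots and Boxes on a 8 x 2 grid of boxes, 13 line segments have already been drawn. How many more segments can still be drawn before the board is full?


Grid: 8 x 2 boxes, i.e. 9 rows and 3 columns of dots.
Horizontal edges: (rows + 1) * cols = 9 * 2 = 18
Vertical edges: rows * (cols + 1) = 8 * 3 = 24
Total edges: 18 + 24 = 42
Edges drawn: 13
Remaining: 42 - 13 = 29

29


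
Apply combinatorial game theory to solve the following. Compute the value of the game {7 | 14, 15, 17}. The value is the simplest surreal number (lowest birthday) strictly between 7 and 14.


Left options: {7}, max = 7
Right options: {14, 15, 17}, min = 14
All options are numbers and max(Left) < min(Right), so by the simplicity theorem the value is the simplest (earliest-born) number strictly between 7 and 14.
Integers 8 through 13 all lie strictly between 7 and 14.
Among integers, the simplest (lowest birthday = smallest |n|; 0 is born on day 0, +-n on day n) is 8.
No non-integer in the interval can be simpler: if x is a non-integer in the interval, then floor(x) or ceil(x) also lies in the interval (the interval contains an integer), and both are proper prefixes of x's sign expansion, i.e. born earlier. So the game value is 8.
Game value = 8

8


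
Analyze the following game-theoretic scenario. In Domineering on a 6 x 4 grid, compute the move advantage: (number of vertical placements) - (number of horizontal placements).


Board is 6 x 4 (rows x cols).
Left (vertical) placements: (rows-1) * cols = 5 * 4 = 20
Right (horizontal) placements: rows * (cols-1) = 6 * 3 = 18
Advantage = Left - Right = 20 - 18 = 2

2


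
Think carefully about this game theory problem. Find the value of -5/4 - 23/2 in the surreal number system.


x = -5/4, y = 23/2
Converting to common denominator: 4
x = -5/4, y = 46/4
x - y = -5/4 - 23/2 = -51/4

-51/4


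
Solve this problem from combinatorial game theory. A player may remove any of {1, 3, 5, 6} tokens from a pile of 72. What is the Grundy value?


The subtraction set is S = {1, 3, 5, 6}.
G(k) = mex{ G(k - s) : s in S, s <= k }. We compute iteratively: G(0) = 0.
G(1) = mex({0}) = 1
G(2) = mex({1}) = 0
G(3) = mex({0}) = 1
G(4) = mex({1}) = 0
G(5) = mex({0}) = 1
G(6) = mex({0, 1}) = 2
G(7) = mex({0, 1, 2}) = 3
G(8) = mex({0, 1, 3}) = 2
G(9) = mex({0, 1, 2}) = 3
G(10) = mex({0, 1, 3}) = 2
G(11) = mex({1, 2}) = 0
G(12) = mex({0, 2, 3}) = 1
G(13) = mex({1, 2, 3}) = 0
G(14) = mex({0, 2, 3}) = 1
G(15) = mex({1, 2, 3}) = 0
G(16) = mex({0, 2}) = 1
Observe that G(11)..G(16) = 0, 1, 0, 1, 0, 1 repeats G(0)..G(5) = 0, 1, 0, 1, 0, 1.
For k >= max(S) = 6, G(k) is determined by the previous 6 values G(k-6)..G(k-1); a window of 6 consecutive values has recurred shifted by 11, so by induction G(k + 11) = G(k) for all k >= 0: the sequence is periodic from the start with period 11.
One period: G(0..10) = 0, 1, 0, 1, 0, 1, 2, 3, 2, 3, 2.
72 mod 11 = 6, so G(72) = G(6) = 2.

2


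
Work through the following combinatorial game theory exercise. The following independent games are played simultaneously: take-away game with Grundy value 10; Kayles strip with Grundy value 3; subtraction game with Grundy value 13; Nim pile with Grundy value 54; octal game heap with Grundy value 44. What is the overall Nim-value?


By the Sprague-Grundy theorem, the Grundy value of a sum of games is the XOR of individual Grundy values.
take-away game: Grundy value = 10. Running XOR: 0 XOR 10 = 10
Kayles strip: Grundy value = 3. Running XOR: 10 XOR 3 = 9
subtraction game: Grundy value = 13. Running XOR: 9 XOR 13 = 4
Nim pile: Grundy value = 54. Running XOR: 4 XOR 54 = 50
octal game heap: Grundy value = 44. Running XOR: 50 XOR 44 = 30
The combined Grundy value is 30.

30


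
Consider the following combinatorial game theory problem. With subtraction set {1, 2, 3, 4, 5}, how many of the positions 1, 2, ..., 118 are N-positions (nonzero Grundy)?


Subtraction set S = {1, 2, 3, 4, 5}, so G(n) = n mod 6.
G(n) = 0 when n is a multiple of 6.
Multiples of 6 in [1, 118]: 19
N-positions (nonzero Grundy) = 118 - 19 = 99

99


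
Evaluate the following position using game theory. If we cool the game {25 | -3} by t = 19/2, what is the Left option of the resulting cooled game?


Original game: {25 | -3} (a switch {a | b} with a > b).
Cooling by t (for t below the temperature (a - b)/2 = 14) taxes each move by t: {a | b} cooled by t is {a - t | b + t}.
Cooling amount: t = 19/2
Cooled Left option: 25 - 19/2 = 31/2
Cooled Right option: -3 + 19/2 = 13/2
Cooled game: {31/2 | 13/2}
Left option = 31/2

31/2


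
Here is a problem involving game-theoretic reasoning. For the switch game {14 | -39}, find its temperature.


The game is {14 | -39}, a switch {a | b} with numbers a > b.
Cooling {a | b} by t gives {a - t | b + t}, which stops being hot when a - t = b + t, i.e. at t = (a - b)/2. So the temperature of a switch is (a - b)/2.
Temperature = (Left option - Right option) / 2
= (14 - (-39)) / 2
= 53 / 2
= 53/2

53/2


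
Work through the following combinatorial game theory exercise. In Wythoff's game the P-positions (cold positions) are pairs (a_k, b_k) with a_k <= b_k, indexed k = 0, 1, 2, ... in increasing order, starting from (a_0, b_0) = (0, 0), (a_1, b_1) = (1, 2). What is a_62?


By Wythoff's theorem, a_k = floor(k * phi) and b_k = floor(k * phi^2) = a_k + k, where phi = (1 + sqrt(5))/2 is the golden ratio.
phi = (1 + sqrt(5))/2 = 1.618034
k = 62
k * phi = 62 * 1.618034 = 100.318107
a_62 = floor(k * phi) = 100

100


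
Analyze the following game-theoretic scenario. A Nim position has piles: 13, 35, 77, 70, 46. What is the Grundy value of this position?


We need the XOR (exclusive or) of all pile sizes.
After XOR-ing pile 1 (size 13): 0 XOR 13 = 13
After XOR-ing pile 2 (size 35): 13 XOR 35 = 46
After XOR-ing pile 3 (size 77): 46 XOR 77 = 99
After XOR-ing pile 4 (size 70): 99 XOR 70 = 37
After XOR-ing pile 5 (size 46): 37 XOR 46 = 11
The Nim-value of this position is 11.

11


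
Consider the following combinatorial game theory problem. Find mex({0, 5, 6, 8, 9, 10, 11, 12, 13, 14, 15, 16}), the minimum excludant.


Set = {0, 5, 6, 8, 9, 10, 11, 12, 13, 14, 15, 16}
0 is in the set.
1 is NOT in the set. This is the mex.
mex = 1

1


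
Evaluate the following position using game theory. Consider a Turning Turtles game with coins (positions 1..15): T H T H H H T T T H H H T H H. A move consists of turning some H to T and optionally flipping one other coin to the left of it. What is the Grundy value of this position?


Coins: T H T H H H T T T H H H T H H
Key fact: a single head at position k behaves exactly like a Nim heap of size k (turning it to T and optionally flipping a coin at j < k corresponds to moving the heap from k to j, or to 0), and heads combine as a disjunctive sum (two heads at the same place would cancel, matching j XOR j = 0). So the Nim-value is the XOR of the 1-indexed positions of the heads.
Face-up positions (1-indexed): [2, 4, 5, 6, 10, 11, 12, 14, 15]
XOR 0 with 2: 0 XOR 2 = 2
XOR 2 with 4: 2 XOR 4 = 6
XOR 6 with 5: 6 XOR 5 = 3
XOR 3 with 6: 3 XOR 6 = 5
XOR 5 with 10: 5 XOR 10 = 15
XOR 15 with 11: 15 XOR 11 = 4
XOR 4 with 12: 4 XOR 12 = 8
XOR 8 with 14: 8 XOR 14 = 6
XOR 6 with 15: 6 XOR 15 = 9
Nim-value = 9

9


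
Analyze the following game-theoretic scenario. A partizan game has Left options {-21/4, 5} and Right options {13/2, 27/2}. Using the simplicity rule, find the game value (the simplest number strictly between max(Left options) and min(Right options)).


Left options: {-21/4, 5}, max = 5
Right options: {13/2, 27/2}, min = 13/2
All options are numbers and max(Left) < min(Right), so by the simplicity theorem the value is the simplest (earliest-born) number strictly between 5 and 13/2.
The only integer strictly between 5 and 13/2 is 6.
No non-integer in the interval can be simpler: if x is a non-integer in the interval, then floor(x) or ceil(x) also lies in the interval (the interval contains an integer), and both are proper prefixes of x's sign expansion, i.e. born earlier. So the game value is 6.
Game value = 6

6
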